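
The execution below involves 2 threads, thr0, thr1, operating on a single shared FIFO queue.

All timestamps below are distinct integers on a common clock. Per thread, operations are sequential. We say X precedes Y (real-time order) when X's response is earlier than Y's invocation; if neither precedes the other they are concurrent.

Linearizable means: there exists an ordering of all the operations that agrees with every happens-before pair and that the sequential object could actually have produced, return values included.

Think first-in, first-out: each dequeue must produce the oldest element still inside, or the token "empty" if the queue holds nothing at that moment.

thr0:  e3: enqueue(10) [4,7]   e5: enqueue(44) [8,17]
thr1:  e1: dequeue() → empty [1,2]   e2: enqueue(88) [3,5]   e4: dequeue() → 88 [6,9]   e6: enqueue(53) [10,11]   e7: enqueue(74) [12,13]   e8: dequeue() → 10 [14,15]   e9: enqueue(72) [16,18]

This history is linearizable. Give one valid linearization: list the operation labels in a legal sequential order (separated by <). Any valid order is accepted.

1. e1 dequeue() → empty, leaving queue <>
2. e2 enqueue(88), leaving queue <88>
3. e3 enqueue(10), leaving queue <88,10>
4. e4 dequeue() → 88, leaving queue <10>
5. e5 enqueue(44), leaving queue <10,44>
6. e6 enqueue(53), leaving queue <10,44,53>
7. e7 enqueue(74), leaving queue <10,44,53,74>
8. e8 dequeue() → 10, leaving queue <44,53,74>
9. e9 enqueue(72), leaving queue <44,53,74,72>

e1 < e2 < e3 < e4 < e5 < e6 < e7 < e8 < e9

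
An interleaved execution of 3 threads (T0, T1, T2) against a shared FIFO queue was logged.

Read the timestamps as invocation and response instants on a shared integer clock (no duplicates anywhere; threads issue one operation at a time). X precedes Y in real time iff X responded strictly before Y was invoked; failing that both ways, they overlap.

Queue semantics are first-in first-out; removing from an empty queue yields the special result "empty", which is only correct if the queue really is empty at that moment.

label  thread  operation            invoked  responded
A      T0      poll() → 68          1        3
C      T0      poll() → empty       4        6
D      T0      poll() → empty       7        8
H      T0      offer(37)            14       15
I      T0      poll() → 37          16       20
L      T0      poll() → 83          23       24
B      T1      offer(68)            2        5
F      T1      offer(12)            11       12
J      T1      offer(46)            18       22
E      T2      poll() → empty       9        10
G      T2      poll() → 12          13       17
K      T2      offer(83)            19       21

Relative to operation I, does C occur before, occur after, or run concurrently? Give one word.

C spans [4,6], I spans [16,20]
resp(C)=6 < inv(I)=16

before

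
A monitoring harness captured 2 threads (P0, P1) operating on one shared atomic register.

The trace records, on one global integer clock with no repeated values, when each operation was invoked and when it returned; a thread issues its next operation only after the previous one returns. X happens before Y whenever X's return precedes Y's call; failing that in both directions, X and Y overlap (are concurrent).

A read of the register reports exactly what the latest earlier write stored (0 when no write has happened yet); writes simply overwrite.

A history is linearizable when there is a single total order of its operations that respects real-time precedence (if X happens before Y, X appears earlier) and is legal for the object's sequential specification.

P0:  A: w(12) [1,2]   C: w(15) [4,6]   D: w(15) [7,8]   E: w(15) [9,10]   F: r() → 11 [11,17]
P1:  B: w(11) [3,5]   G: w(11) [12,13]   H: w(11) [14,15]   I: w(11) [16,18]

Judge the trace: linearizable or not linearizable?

one valid linearization: A, B, C, D, E, G, F, H, I
step 1: A w(12) — value 12
step 2: B w(11) — value 11
step 3: C w(15) — value 15
step 4: D w(15) — value 15
step 5: E w(15) — value 15
step 6: G w(11) — value 11
step 7: F r() → 11 — value 11
step 8: H w(11) — value 11
step 9: I w(11) — value 11

linearizable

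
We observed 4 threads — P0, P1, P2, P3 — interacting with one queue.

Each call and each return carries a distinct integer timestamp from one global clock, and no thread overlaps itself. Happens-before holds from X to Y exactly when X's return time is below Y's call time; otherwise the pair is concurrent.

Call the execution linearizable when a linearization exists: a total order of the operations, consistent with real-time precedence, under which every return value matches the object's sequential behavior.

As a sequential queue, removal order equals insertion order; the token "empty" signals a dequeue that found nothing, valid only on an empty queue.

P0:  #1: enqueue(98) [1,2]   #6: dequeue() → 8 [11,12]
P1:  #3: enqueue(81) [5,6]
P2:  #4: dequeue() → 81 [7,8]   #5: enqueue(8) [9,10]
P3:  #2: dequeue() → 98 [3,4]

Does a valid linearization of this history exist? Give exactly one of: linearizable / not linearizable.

one valid linearization: #1, #2, #3, #4, #5, #6
step 1: #1 enqueue(98) — queue <98>
step 2: #2 dequeue() → 98 — queue <>
step 3: #3 enqueue(81) — queue <81>
step 4: #4 dequeue() → 81 — queue <>
step 5: #5 enqueue(8) — queue <8>
step 6: #6 dequeue() → 8 — queue <>

linearizable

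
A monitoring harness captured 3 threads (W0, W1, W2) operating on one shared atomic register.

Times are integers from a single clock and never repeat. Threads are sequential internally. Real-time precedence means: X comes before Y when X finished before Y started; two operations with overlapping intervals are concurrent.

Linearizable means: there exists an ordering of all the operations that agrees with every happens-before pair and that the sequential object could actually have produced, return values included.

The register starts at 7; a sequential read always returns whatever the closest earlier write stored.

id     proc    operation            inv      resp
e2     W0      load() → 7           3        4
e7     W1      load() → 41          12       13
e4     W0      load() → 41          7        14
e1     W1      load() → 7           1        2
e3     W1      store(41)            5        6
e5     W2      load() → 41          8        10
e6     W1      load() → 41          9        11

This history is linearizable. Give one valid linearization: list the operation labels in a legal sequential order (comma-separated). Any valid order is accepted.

e1, e2, e3, e4, e5, e6, e7

after step 1 (e1 load() → 7): value 7
after step 2 (e2 load() → 7): value 7
after step 3 (e3 store(41)): value 41
after step 4 (e4 load() → 41): value 41
after step 5 (e5 load() → 41): value 41
after step 6 (e6 load() → 41): value 41
after step 7 (e7 load() → 41): value 41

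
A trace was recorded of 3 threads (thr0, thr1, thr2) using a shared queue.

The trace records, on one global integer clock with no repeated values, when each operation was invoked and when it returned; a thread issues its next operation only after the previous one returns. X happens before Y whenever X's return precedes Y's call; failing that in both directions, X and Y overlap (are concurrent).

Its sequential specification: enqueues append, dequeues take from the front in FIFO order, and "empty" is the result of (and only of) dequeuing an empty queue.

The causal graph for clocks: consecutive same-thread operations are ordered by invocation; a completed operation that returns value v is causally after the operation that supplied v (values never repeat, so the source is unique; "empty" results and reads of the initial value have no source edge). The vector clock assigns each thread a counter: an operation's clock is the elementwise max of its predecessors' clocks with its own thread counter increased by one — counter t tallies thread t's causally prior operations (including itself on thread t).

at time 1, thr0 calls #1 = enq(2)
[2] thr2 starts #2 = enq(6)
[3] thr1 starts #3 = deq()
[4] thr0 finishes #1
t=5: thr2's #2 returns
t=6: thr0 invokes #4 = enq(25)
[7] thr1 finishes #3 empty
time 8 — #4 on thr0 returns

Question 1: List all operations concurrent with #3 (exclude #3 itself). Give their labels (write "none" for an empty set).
Answer: #1, #2, #4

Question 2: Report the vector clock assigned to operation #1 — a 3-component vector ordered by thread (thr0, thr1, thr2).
Answer: (1, 0, 0)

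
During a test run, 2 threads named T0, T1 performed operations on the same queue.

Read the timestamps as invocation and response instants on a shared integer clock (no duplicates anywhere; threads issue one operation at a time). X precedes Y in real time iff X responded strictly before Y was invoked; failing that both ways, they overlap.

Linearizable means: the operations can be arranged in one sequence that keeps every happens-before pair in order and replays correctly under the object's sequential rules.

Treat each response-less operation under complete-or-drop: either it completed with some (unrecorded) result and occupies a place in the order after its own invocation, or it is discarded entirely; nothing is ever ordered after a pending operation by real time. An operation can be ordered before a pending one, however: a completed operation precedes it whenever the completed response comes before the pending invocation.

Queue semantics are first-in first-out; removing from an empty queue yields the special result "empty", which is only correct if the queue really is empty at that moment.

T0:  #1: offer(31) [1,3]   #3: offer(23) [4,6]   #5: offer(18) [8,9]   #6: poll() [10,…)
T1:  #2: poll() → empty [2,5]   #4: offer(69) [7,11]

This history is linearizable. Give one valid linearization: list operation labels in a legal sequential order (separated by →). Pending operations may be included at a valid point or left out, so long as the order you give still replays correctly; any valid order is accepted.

#2 → #1 → #3 → #4 → #5

step 1: #2 poll() → empty — queue <>
step 2: #1 offer(31) — queue <31>
step 3: #3 offer(23) — queue <31,23>
step 4: #4 offer(69) — queue <31,23,69>
step 5: #5 offer(18) — queue <31,23,69,18>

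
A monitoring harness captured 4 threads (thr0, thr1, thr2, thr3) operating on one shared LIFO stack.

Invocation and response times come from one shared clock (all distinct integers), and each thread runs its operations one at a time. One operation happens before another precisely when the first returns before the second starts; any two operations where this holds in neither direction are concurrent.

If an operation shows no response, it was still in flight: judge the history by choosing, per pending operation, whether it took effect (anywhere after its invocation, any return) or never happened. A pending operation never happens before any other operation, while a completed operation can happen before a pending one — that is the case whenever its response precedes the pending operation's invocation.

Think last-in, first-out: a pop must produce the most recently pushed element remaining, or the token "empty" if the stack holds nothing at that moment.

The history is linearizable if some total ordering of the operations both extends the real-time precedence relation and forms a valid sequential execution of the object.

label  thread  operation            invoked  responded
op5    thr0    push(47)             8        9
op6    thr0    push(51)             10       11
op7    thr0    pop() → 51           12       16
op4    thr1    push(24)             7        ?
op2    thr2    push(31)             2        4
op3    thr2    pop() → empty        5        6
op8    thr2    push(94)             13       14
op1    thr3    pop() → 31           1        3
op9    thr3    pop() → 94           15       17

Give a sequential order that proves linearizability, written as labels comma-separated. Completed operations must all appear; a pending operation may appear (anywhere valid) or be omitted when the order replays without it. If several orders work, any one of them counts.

op2, op1, op3, op4, op5, op6, op7, op8, op9

step 1: op2 push(31) — stack <31>
step 2: op1 pop() → 31 — stack <>
step 3: op3 pop() → empty — stack <>
step 4: op4 push(24) (pending, included) — stack <24>
step 5: op5 push(47) — stack <24,47>
step 6: op6 push(51) — stack <24,47,51>
step 7: op7 pop() → 51 — stack <24,47>
step 8: op8 push(94) — stack <24,47,94>
step 9: op9 pop() → 94 — stack <24,47>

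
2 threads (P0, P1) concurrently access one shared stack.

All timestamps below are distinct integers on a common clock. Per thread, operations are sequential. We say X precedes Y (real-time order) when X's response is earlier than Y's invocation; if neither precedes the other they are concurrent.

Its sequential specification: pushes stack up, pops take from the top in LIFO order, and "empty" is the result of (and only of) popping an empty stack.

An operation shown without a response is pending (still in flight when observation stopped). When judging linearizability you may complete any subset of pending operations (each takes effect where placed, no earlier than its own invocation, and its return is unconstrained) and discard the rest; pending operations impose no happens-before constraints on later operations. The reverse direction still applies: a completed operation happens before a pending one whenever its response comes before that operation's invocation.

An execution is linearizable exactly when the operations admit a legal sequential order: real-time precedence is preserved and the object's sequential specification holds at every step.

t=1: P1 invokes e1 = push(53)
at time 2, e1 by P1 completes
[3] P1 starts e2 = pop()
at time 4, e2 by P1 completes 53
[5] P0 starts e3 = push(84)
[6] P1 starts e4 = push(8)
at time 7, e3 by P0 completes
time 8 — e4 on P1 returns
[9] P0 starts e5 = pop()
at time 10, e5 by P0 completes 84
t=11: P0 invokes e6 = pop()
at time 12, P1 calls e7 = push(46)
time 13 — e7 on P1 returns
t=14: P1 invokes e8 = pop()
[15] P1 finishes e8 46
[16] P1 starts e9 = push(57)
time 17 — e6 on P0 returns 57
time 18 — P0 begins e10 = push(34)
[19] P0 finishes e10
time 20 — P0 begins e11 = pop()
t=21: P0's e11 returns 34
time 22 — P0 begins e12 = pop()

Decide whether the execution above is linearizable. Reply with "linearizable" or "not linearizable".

linearizable

witness order: e1, e2, e4, e3, e5, e7, e8, e9, e6, e10, e11
after step 1 (e1 push(53)): stack <53>
after step 2 (e2 pop() → 53): stack <>
after step 3 (e4 push(8)): stack <8>
after step 4 (e3 push(84)): stack <8,84>
after step 5 (e5 pop() → 84): stack <8>
after step 6 (e7 push(46)): stack <8,46>
after step 7 (e8 pop() → 46): stack <8>
after step 8 (e9 push(57) (pending, included)): stack <8,57>
after step 9 (e6 pop() → 57): stack <8>
after step 10 (e10 push(34)): stack <8,34>
after step 11 (e11 pop() → 34): stack <8>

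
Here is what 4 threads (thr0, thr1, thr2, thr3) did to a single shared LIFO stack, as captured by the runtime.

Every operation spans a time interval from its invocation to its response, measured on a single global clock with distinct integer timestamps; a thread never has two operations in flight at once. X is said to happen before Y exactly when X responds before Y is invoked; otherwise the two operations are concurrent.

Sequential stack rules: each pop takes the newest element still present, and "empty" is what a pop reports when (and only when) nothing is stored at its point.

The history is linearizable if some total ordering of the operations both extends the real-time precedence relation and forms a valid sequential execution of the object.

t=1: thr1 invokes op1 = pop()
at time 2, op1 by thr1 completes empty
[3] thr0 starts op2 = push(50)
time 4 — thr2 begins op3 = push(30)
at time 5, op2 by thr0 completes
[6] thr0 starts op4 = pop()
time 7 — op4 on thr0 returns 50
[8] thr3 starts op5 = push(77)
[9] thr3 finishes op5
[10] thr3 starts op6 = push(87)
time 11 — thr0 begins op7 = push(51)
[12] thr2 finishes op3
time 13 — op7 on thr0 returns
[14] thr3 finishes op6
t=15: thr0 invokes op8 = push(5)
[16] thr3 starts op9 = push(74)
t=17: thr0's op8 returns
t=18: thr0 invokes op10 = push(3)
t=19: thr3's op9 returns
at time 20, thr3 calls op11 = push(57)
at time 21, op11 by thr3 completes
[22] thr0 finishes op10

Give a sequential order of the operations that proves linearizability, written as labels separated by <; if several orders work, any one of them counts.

op1 < op2 < op4 < op3 < op5 < op6 < op7 < op8 < op9 < op10 < op11

1. op1 pop() → empty, leaving stack <>
2. op2 push(50), leaving stack <50>
3. op4 pop() → 50, leaving stack <>
4. op3 push(30), leaving stack <30>
5. op5 push(77), leaving stack <30,77>
6. op6 push(87), leaving stack <30,77,87>
7. op7 push(51), leaving stack <30,77,87,51>
8. op8 push(5), leaving stack <30,77,87,51,5>
9. op9 push(74), leaving stack <30,77,87,51,5,74>
10. op10 push(3), leaving stack <30,77,87,51,5,74,3>
11. op11 push(57), leaving stack <30,77,87,51,5,74,3,57>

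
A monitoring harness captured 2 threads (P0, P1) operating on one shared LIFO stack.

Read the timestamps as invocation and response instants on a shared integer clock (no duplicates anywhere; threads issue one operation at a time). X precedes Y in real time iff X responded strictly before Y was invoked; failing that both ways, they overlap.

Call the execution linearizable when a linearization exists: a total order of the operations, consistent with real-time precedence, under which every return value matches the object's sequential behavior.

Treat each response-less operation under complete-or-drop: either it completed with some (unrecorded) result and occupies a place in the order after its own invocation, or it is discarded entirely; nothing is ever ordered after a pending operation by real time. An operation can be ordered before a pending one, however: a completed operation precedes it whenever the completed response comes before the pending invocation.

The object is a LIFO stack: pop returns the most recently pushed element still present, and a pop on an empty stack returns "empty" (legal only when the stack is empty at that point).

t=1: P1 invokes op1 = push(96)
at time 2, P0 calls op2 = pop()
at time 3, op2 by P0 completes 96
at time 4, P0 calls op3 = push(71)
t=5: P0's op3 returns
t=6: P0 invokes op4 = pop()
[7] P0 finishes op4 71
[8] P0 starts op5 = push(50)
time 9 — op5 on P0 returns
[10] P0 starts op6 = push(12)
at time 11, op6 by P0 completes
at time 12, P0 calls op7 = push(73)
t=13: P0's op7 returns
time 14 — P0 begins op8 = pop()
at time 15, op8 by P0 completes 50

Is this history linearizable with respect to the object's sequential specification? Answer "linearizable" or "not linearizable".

not linearizable

the violation lands at event 15, op8's response at time 15: events 1..14 linearize, events 1..15 do not
a single order respects real time; the 7 completed LIFO stack operations fail replay along it
no completion choice of the 1 pending operation (op1) rescues it — every subset was tried
sample order op2, op3, op4, op5, op6, op7, op8 (pending dropped) stalls at step 1 — op2 pop() → 96 has no legal effect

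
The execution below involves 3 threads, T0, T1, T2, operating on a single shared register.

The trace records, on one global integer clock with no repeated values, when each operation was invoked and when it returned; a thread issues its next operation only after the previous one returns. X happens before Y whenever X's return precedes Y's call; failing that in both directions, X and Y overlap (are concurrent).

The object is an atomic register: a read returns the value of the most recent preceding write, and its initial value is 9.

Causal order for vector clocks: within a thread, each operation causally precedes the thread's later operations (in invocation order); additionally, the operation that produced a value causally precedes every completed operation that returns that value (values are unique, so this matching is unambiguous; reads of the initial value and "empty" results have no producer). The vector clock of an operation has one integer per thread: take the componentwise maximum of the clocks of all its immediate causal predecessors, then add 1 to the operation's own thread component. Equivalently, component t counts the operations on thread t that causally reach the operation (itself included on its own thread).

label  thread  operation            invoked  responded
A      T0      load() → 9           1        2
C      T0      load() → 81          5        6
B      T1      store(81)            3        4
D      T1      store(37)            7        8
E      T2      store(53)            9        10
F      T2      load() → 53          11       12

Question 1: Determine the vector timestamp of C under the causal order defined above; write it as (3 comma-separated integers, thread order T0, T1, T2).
Answer: (2, 1, 0)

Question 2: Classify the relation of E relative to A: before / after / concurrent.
Answer: after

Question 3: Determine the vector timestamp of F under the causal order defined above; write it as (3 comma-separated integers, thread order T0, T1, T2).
Answer: (0, 0, 2)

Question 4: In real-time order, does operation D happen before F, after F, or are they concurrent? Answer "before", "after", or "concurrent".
Answer: before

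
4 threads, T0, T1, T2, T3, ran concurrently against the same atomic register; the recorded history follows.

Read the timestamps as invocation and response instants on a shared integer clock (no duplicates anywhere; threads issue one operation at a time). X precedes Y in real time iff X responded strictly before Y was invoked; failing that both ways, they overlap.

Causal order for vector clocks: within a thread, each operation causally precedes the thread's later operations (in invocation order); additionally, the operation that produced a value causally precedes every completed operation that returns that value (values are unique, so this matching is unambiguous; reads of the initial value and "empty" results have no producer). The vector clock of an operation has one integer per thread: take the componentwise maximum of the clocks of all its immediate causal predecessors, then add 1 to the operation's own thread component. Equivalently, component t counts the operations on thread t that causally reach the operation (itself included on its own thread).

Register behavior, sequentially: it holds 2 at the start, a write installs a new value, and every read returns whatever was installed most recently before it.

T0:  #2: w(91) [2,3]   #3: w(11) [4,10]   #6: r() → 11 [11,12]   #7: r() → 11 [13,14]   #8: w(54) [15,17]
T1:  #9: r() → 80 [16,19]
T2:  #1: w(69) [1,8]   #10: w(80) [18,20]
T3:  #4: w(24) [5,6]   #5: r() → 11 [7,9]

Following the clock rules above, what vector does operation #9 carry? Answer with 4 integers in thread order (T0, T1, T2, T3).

(0, 1, 2, 0)

root op #4, invoked 5: fresh clock plus T3's own tick → (0, 0, 0, 1)
root op #1, invoked 1: fresh clock plus T2's own tick → (0, 0, 1, 0)
root op #2, invoked 2: fresh clock plus T0's own tick → (1, 0, 0, 0)
from VC(#1)=(0, 0, 1, 0), #10 (invoked 18) maxes components and bumps T2 → (0, 0, 2, 0)
from VC(#2)=(1, 0, 0, 0), #3 (invoked 4) maxes components and bumps T0 → (2, 0, 0, 0)
from VC(#10)=(0, 0, 2, 0), #9 (invoked 16) maxes components and bumps T1 → (0, 1, 2, 0)
from VC(#3)=(2, 0, 0, 0), #6 (invoked 11) maxes components and bumps T0 → (3, 0, 0, 0)
from VC(#3)=(2, 0, 0, 0), VC(#4)=(0, 0, 0, 1), #5 (invoked 7) maxes components and bumps T3 → (2, 0, 0, 2)
from VC(#3)=(2, 0, 0, 0), VC(#6)=(3, 0, 0, 0), #7 (invoked 13) maxes components and bumps T0 → (4, 0, 0, 0)
from VC(#7)=(4, 0, 0, 0), #8 (invoked 15) maxes components and bumps T0 → (5, 0, 0, 0)
target: VC(#9) = (0, 1, 2, 0)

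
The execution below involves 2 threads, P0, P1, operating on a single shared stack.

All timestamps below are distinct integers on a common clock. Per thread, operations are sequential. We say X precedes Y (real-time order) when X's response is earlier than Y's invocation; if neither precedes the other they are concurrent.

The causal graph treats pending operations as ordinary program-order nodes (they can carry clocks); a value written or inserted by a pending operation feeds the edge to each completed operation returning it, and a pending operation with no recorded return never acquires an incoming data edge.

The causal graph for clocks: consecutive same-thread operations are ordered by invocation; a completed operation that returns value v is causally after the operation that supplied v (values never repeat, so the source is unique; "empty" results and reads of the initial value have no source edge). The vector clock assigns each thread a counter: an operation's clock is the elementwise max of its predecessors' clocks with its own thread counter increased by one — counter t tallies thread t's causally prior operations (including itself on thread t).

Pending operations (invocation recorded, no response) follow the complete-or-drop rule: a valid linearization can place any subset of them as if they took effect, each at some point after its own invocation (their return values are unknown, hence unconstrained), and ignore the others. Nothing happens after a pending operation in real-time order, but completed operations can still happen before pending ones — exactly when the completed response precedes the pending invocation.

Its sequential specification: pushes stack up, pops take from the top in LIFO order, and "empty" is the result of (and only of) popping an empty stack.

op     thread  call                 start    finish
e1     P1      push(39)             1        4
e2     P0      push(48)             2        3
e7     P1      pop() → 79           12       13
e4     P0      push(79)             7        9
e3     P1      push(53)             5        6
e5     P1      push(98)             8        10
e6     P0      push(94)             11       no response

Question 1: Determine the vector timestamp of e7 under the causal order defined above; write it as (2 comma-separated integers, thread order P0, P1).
invoked at 1, e1 has no predecessors; its own P1 bump gives (0, 1)
invoked at 2, e2 has no predecessors; its own P0 bump gives (1, 0)
from VC(e1)=(0, 1), e3 (invoked 5) maxes components and bumps P1 → (0, 2)
from VC(e2)=(1, 0), e4 (invoked 7) maxes components and bumps P0 → (2, 0)
from VC(e3)=(0, 2), e5 (invoked 8) maxes components and bumps P1 → (0, 3)
from VC(e4)=(2, 0), e6 (invoked 11) maxes components and bumps P0 → (3, 0)
from VC(e4)=(2, 0), VC(e5)=(0, 3), e7 (invoked 12) maxes components and bumps P1 → (2, 4)
target: VC(e7) = (2, 4)

(2, 4)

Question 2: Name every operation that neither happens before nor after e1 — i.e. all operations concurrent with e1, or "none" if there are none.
overlap test against e1 [1,4]: concurrent iff the interval meets 1..4
e2 [2,3]: concurrent
e3 [5,6]: after
e4 [7,9]: after
e5 [8,10]: after
e6 [11,…): after
e7 [12,13]: after

e2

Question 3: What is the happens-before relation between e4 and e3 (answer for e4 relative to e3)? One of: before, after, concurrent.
e4 spans [7,9], e3 spans [5,6]
resp(e3)=6 < inv(e4)=7

after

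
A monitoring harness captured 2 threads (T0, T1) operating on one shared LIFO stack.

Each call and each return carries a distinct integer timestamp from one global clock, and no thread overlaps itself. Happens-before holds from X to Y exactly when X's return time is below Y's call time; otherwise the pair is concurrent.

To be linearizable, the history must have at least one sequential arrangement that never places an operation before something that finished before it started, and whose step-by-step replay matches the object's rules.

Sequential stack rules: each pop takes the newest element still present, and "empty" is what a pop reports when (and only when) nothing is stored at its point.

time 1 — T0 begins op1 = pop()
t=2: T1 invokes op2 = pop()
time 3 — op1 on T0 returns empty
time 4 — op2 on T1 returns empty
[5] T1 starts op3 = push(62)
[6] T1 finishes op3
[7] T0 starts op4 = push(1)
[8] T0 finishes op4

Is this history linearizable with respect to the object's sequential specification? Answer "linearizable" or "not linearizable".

linearizable

witness order: op1, op2, op3, op4
after step 1 (op1 pop() → empty): stack <>
after step 2 (op2 pop() → empty): stack <>
after step 3 (op3 push(62)): stack <62>
after step 4 (op4 push(1)): stack <62,1>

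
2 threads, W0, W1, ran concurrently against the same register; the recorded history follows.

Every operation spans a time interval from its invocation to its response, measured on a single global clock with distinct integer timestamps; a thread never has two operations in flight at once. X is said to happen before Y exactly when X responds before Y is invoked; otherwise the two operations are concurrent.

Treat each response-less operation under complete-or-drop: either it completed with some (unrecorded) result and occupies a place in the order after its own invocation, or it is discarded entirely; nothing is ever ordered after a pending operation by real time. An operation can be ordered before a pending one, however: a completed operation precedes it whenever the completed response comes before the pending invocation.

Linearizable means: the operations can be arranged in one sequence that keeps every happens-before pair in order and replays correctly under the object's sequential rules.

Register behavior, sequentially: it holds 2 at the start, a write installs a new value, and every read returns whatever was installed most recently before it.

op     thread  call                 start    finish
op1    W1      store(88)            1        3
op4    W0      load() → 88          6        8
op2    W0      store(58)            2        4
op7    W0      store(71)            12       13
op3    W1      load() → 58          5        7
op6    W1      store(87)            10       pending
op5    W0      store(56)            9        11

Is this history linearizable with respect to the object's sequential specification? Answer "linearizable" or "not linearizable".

not linearizable

cut after 7 events: linearizable; cut after 8 events (op4 responds, time 8): not linearizable
no legal order exists: 4 real-time-consistent candidates over 4 completed register operations, all rejected
e.g. op1, op2, op3, op4: illegal at step 4, since op4 load() → 88 cannot apply there
e.g. op1, op2, op4, op3: illegal at step 3, since op4 load() → 88 cannot apply there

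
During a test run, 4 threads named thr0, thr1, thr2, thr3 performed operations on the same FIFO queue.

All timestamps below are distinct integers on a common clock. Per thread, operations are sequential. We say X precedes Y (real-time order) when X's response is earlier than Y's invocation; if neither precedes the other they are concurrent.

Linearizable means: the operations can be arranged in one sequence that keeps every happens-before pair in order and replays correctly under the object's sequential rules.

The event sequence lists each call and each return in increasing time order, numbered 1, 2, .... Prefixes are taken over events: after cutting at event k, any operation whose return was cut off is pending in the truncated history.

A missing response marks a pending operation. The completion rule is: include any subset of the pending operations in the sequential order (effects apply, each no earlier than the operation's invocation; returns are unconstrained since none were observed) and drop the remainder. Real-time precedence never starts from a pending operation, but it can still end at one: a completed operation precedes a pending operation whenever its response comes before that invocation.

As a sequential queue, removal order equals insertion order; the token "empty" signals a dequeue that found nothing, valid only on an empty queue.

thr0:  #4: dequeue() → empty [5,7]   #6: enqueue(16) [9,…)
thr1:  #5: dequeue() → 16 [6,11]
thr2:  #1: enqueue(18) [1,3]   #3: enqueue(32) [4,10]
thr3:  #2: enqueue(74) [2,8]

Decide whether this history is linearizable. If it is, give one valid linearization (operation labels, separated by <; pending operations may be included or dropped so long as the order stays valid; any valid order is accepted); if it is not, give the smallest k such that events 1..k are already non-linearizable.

events 1..10 are fine; event 11 — the response of #5 at time 11 — makes the prefix non-linearizable
real-time-consistent orders of the 5 completed operations: 30 — all fail the FIFO queue replay
no completion choice of the 1 pending operation (#6) rescues it — every subset was tried
e.g. #1, #2, #3, #4, #5 (pending dropped): illegal at step 4, since #4 dequeue() → empty cannot apply there
e.g. #1, #2, #3, #5, #4 (pending dropped): illegal at step 4, since #5 dequeue() → 16 cannot apply there

not linearizable — minimal violating prefix: 11 events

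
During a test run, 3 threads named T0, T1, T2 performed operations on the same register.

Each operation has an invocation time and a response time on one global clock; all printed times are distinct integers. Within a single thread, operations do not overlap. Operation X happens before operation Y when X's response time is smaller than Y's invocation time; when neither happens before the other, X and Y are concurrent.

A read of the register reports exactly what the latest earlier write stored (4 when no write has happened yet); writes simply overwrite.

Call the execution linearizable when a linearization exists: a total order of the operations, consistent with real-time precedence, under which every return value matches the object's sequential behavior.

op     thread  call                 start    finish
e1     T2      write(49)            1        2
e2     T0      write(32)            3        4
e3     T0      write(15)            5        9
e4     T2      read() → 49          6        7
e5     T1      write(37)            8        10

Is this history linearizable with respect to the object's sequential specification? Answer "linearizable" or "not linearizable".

already the first 7 events (up to e4's response at time 7) admit no linearization; the first 6 still do
the sole real-time-consistent order of 3 completed operations fails the register replay
including or dropping the 1 pending operation (e3) in any combination fails
take e1, e2, e4 (pending dropped): step 3 already fails, because e4 read() → 49 cannot occur there

not linearizable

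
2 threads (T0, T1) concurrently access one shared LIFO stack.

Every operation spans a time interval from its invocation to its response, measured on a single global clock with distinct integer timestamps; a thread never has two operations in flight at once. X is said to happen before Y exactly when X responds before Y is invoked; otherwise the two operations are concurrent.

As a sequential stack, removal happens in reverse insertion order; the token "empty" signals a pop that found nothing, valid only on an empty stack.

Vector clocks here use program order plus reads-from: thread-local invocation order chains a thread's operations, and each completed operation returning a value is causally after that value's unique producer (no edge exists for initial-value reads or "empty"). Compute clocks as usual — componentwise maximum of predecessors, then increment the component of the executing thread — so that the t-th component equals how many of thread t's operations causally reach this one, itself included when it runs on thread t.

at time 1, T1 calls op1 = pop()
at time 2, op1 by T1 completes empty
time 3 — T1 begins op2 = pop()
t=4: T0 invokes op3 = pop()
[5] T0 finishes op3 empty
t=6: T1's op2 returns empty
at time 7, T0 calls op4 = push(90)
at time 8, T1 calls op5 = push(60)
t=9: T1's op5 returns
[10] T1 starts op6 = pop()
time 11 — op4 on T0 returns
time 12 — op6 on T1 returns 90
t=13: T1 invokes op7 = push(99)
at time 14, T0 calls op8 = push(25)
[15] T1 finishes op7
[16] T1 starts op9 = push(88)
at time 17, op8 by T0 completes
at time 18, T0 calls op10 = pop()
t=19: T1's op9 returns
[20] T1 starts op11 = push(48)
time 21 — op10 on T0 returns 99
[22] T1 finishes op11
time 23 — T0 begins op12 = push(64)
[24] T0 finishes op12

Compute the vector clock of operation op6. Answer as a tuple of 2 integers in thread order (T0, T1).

(2, 4)

op1 (invocation 1): nothing precedes it; T1's component alone gives (0, 1)
op3 (invocation 4): nothing precedes it; T0's component alone gives (1, 0)
op2, invoked 3, takes VC(op1)=(0, 1) under max, adds 1 for T1 → (0, 2)
op4, invoked 7, takes VC(op3)=(1, 0) under max, adds 1 for T0 → (2, 0)
op5, invoked 8, takes VC(op2)=(0, 2) under max, adds 1 for T1 → (0, 3)
op8, invoked 14, takes VC(op4)=(2, 0) under max, adds 1 for T0 → (3, 0)
op6, invoked 10, takes VC(op4)=(2, 0), VC(op5)=(0, 3) under max, adds 1 for T1 → (2, 4)
op7, invoked 13, takes VC(op6)=(2, 4) under max, adds 1 for T1 → (2, 5)
op9, invoked 16, takes VC(op7)=(2, 5) under max, adds 1 for T1 → (2, 6)
op11, invoked 20, takes VC(op9)=(2, 6) under max, adds 1 for T1 → (2, 7)
op10, invoked 18, takes VC(op7)=(2, 5), VC(op8)=(3, 0) under max, adds 1 for T0 → (4, 5)
op12, invoked 23, takes VC(op10)=(4, 5) under max, adds 1 for T0 → (5, 5)
target: VC(op6) = (2, 4)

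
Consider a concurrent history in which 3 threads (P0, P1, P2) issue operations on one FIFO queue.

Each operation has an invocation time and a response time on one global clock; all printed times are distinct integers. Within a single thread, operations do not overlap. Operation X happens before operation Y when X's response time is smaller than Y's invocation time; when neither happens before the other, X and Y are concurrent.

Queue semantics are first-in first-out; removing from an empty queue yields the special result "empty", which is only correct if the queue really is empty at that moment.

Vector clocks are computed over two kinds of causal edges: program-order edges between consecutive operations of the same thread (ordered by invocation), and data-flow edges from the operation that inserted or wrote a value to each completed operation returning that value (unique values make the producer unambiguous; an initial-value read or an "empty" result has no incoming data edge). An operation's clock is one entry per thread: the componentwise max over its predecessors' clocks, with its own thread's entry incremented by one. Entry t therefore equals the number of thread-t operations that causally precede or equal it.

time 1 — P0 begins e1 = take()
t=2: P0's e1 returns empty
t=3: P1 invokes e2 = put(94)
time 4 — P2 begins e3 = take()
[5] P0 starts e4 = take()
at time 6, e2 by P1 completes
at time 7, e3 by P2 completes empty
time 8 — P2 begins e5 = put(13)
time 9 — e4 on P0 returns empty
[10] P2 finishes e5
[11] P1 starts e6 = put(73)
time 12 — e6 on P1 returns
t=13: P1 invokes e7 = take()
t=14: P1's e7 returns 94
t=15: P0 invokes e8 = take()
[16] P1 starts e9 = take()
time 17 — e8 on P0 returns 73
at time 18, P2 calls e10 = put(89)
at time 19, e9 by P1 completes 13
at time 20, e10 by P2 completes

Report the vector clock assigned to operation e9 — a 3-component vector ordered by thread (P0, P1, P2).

VC(e3, invoked at 4): no causal predecessors; +1 on P2 → (0, 0, 1)
VC(e2, invoked at 3): no causal predecessors; +1 on P1 → (0, 1, 0)
VC(e1, invoked at 1): no causal predecessors; +1 on P0 → (1, 0, 0)
VC(e5, invoked at 8): max of VC(e3)=(0, 0, 1), then +1 on thread P2 → (0, 0, 2)
VC(e6, invoked at 11): max of VC(e2)=(0, 1, 0), then +1 on thread P1 → (0, 2, 0)
VC(e4, invoked at 5): max of VC(e1)=(1, 0, 0), then +1 on thread P0 → (2, 0, 0)
VC(e10, invoked at 18): max of VC(e5)=(0, 0, 2), then +1 on thread P2 → (0, 0, 3)
VC(e7, invoked at 13): max of VC(e2)=(0, 1, 0), VC(e6)=(0, 2, 0), then +1 on thread P1 → (0, 3, 0)
VC(e8, invoked at 15): max of VC(e4)=(2, 0, 0), VC(e6)=(0, 2, 0), then +1 on thread P0 → (3, 2, 0)
VC(e9, invoked at 16): max of VC(e5)=(0, 0, 2), VC(e7)=(0, 3, 0), then +1 on thread P1 → (0, 4, 2)
target: VC(e9) = (0, 4, 2)

(0, 4, 2)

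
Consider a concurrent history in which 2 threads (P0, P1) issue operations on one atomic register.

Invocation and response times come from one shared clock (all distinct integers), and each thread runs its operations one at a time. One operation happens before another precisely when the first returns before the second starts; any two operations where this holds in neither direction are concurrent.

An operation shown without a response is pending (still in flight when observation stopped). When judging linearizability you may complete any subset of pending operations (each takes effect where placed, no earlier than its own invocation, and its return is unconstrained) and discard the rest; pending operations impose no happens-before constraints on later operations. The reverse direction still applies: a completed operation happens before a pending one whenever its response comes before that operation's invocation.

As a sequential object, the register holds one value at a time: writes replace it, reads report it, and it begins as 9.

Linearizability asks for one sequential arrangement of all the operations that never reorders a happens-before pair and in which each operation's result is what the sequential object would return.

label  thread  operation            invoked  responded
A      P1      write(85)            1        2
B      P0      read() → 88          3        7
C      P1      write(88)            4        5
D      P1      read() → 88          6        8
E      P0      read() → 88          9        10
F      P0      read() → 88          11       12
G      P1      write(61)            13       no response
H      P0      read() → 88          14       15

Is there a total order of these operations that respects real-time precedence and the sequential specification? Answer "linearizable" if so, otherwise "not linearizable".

linearizable

a witness: A, C, B, D, E, F, H
after step 1 (A write(85)): value 85
after step 2 (C write(88)): value 88
after step 3 (B read() → 88): value 88
after step 4 (D read() → 88): value 88
after step 5 (E read() → 88): value 88
after step 6 (F read() → 88): value 88
after step 7 (H read() → 88): value 88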